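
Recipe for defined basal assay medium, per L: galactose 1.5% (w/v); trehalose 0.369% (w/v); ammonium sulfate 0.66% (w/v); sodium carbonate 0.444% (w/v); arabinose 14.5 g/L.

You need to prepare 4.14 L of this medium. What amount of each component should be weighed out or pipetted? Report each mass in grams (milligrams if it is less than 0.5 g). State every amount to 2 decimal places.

galactose 62.10 g; trehalose 15.28 g; ammonium sulfate 27.32 g; sodium carbonate 18.38 g; arabinose 60.03 g

Scale factor relative to 1 L: 4.14.
galactose: 1.5 g per 100 mL × 4140 mL ÷ 100 = 62.10 g
trehalose: 0.369% w/v = 3.69 g/L → 3.69 × 4.14 L = 15.28 g
ammonium sulfate: 0.66 g per 100 mL × 4140 mL ÷ 100 = 27.32 g
sodium carbonate: 0.444 g per 100 mL × 4140 mL ÷ 100 = 18.38 g
arabinose: 14.5 g/L × 4.14 L = 60.03 g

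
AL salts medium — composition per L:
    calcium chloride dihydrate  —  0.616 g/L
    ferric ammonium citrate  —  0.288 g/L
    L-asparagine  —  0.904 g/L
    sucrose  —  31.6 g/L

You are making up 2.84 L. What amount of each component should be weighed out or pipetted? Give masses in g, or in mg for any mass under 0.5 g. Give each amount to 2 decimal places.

calcium chloride dihydrate 1.75 g; ferric ammonium citrate 0.82 g; L-asparagine 2.57 g; sucrose 89.74 g

Scale factor relative to 1 L: 2.84.
calcium chloride dihydrate: 0.616 g/L × 2.84 L = 1.75 g
ferric ammonium citrate: 0.288 g/L × 2.84 L = 0.82 g
L-asparagine: 0.904 g/L × 2.84 L = 2.57 g
sucrose: 31.6 g/L × 2.84 L = 89.74 g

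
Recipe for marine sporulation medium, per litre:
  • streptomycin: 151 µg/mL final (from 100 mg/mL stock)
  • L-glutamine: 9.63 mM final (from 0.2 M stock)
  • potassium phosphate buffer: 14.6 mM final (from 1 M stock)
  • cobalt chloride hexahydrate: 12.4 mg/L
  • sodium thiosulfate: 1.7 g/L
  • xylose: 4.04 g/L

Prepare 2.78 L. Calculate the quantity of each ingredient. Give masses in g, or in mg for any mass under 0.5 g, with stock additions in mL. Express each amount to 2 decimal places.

Scale factor relative to 1 L: 2.78.
streptomycin: dilute stock: 151 µg/mL × 2780 mL ÷ 100000 µg/mL = 4.20 mL
L-glutamine: V = C2·V2/C1 = 9.63 mM × 2780 mL ÷ 200 mM = 133.86 mL
potassium phosphate buffer: V = C2·V2/C1 = 14.6 mM × 2780 mL ÷ 1000 mM = 40.59 mL
cobalt chloride hexahydrate: 12.4 mg/L × 2.78 L = 34.47 mg
sodium thiosulfate: 1.7 g/L × 2.78 L = 4.73 g
xylose: 4.04 g/L × 2.78 L = 11.23 g

streptomycin 4.20 mL; L-glutamine 133.86 mL; potassium phosphate buffer 40.59 mL; cobalt chloride hexahydrate 34.47 mg; sodium thiosulfate 4.73 g; xylose 11.23 g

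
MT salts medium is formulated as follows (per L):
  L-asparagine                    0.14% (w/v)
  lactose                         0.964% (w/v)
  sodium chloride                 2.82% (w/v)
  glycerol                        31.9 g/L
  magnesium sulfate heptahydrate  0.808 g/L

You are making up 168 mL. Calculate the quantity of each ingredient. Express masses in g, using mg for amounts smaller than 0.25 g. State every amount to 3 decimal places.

Scale factor relative to 1 L: 0.168.
L-asparagine: 0.14 g per 100 mL × 168 mL ÷ 100 = 0.2352 g = 235.200 mg
lactose: 0.964% w/v = 9.64 g/L → 9.64 × 0.168 L = 1.620 g
sodium chloride: 2.82 g per 100 mL × 168 mL ÷ 100 = 4.738 g
glycerol: 31.9 g/L × 0.168 L = 5.359 g
magnesium sulfate heptahydrate: 0.808 g/L × 0.168 L = 0.135744 g = 135.744 mg

L-asparagine 235.200 mg; lactose 1.620 g; sodium chloride 4.738 g; glycerol 5.359 g; magnesium sulfate heptahydrate 135.744 mg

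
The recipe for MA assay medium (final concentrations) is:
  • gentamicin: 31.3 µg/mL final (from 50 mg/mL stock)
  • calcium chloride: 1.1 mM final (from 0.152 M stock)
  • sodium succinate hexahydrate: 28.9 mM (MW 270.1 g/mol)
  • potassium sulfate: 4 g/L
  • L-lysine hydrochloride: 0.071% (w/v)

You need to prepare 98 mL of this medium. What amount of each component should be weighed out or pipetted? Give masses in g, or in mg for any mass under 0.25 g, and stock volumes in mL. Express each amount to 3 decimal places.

Working volume: 98 mL = 0.098 L.
gentamicin: V = C2·V2/C1 = 31.3 µg/mL × 98 mL ÷ 50000 µg/mL = 0.061 mL
calcium chloride: V = C2·V2/C1 = 1.1 mM × 98 mL ÷ 152 mM = 0.709 mL
sodium succinate hexahydrate: 28.9 mmol/L × 270.1 g/mol × 0.098 L ÷ 1000 = 0.765 g
potassium sulfate: 4 g/L × 0.098 L = 0.392 g
L-lysine hydrochloride: 0.071 g per 100 mL × 98 mL ÷ 100 = 0.06958 g = 69.580 mg

gentamicin 0.061 mL; calcium chloride 0.709 mL; sodium succinate hexahydrate 0.765 g; potassium sulfate 0.392 g; L-lysine hydrochloride 69.580 mg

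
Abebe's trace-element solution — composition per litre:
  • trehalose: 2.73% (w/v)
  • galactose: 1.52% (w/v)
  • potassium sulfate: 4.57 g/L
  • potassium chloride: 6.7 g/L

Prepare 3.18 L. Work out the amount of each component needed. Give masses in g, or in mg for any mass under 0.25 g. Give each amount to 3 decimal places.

Working volume: 3.18 L.
trehalose: 2.73% w/v = 27.3 g/L → 27.3 × 3.18 L = 86.814 g
galactose: 1.52% w/v = 15.2 g/L → 15.2 × 3.18 L = 48.336 g
potassium sulfate: 4.57 g/L × 3.18 L = 14.533 g
potassium chloride: 6.7 g/L × 3.18 L = 21.306 g

trehalose 86.814 g; galactose 48.336 g; potassium sulfate 14.533 g; potassium chloride 21.306 g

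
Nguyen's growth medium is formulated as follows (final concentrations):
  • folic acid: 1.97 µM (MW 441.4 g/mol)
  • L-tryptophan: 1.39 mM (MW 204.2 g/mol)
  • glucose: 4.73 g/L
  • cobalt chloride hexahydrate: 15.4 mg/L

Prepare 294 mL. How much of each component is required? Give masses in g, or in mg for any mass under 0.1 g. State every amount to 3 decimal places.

Working volume: 294 mL = 0.294 L.
folic acid: 1.97 µmol/L × 441.4 g/mol × 0.294 L ÷ 1000 = 0.256 mg
L-tryptophan: 1.39 mmol/L × 204.2 mg/mmol × 0.294 L = 83.448 mg
glucose: 4.73 g/L × 0.294 L = 1.391 g
cobalt chloride hexahydrate: 15.4 mg/L × 0.294 L = 4.528 mg

folic acid 0.256 mg; L-tryptophan 83.448 mg; glucose 1.391 g; cobalt chloride hexahydrate 4.528 mg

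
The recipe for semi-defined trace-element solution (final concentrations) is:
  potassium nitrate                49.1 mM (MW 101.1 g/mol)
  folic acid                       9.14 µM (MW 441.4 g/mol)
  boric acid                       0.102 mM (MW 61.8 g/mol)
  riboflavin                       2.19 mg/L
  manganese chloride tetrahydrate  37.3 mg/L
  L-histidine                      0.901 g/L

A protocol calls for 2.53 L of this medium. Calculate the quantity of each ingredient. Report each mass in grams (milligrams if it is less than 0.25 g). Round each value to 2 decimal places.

Scale factor relative to 1 L: 2.53.
potassium nitrate: 49.1 mmol/L × 101.1 g/mol × 2.53 L ÷ 1000 = 12.56 g
folic acid: 9.14 µmol/L × 441.4 g/mol × 2.53 L ÷ 1000 = 10.21 mg
boric acid: 0.102 mmol/L × 61.8 mg/mmol × 2.53 L = 15.95 mg
riboflavin: 2.19 mg/L × 2.53 L = 5.54 mg
manganese chloride tetrahydrate: 37.3 mg/L × 2.53 L = 94.37 mg
L-histidine: 0.901 g/L × 2.53 L = 2.28 g

potassium nitrate 12.56 g; folic acid 10.21 mg; boric acid 15.95 mg; riboflavin 5.54 mg; manganese chloride tetrahydrate 94.37 mg; L-histidine 2.28 g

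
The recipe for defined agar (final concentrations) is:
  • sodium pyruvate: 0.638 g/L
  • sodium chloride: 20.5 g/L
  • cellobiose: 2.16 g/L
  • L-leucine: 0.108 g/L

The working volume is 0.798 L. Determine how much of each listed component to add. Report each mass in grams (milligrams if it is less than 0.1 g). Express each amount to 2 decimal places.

Working volume: 0.798 L.
sodium pyruvate: 0.638 g/L × 0.798 L = 0.51 g
sodium chloride: 20.5 g/L × 0.798 L = 16.36 g
cellobiose: 2.16 g/L × 0.798 L = 1.72 g
L-leucine: 0.108 g/L × 0.798 L = 0.086184 g = 86.18 mg

sodium pyruvate 0.51 g; sodium chloride 16.36 g; cellobiose 1.72 g; L-leucine 86.18 mg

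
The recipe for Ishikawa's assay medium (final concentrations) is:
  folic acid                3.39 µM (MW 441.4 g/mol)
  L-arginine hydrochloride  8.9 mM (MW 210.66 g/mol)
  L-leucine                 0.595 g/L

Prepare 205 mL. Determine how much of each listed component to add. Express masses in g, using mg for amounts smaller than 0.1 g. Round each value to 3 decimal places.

folic acid 0.307 mg; L-arginine hydrochloride 0.384 g; L-leucine 0.122 g

Target volume = 205 mL = 0.205 L.
folic acid: 3.39 µmol/L × 441.4 g/mol × 0.205 L ÷ 1000 = 0.307 mg
L-arginine hydrochloride: 8.9 mmol/L × 210.66 g/mol × 0.205 L ÷ 1000 = 0.384 g
L-leucine: 0.595 g/L × 0.205 L = 0.122 g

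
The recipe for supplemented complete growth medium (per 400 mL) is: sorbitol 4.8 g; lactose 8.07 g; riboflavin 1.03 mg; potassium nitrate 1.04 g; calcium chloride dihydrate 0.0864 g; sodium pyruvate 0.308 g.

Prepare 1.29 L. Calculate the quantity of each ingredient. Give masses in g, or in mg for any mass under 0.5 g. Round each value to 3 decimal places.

Scale factor = 1290 mL / 400 mL = 3.225.
sorbitol: 4.8 g × (1290 mL / 400 mL) = 15.480 g
lactose: 8.07 g × (1290 mL / 400 mL) = 26.026 g
riboflavin: 1.03 mg × (1290 mL / 400 mL) = 3.322 mg
potassium nitrate: 1.04 g × (1290 mL / 400 mL) = 3.354 g
calcium chloride dihydrate: 0.0864 g × (1290 mL / 400 mL) = 0.27864 g = 278.640 mg
sodium pyruvate: 0.308 g × (1290 mL / 400 mL) = 0.993 g

sorbitol 15.480 g; lactose 26.026 g; riboflavin 3.322 mg; potassium nitrate 3.354 g; calcium chloride dihydrate 278.640 mg; sodium pyruvate 0.993 g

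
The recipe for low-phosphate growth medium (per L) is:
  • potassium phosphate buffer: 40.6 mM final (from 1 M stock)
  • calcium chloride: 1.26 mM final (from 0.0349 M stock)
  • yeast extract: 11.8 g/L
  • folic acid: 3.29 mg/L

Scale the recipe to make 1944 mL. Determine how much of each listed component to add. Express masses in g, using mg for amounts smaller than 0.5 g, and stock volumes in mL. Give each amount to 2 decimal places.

potassium phosphate buffer 78.93 mL; calcium chloride 70.18 mL; yeast extract 22.94 g; folic acid 6.40 mg

Scale factor relative to 1 L: 1.944.
potassium phosphate buffer: dilute stock: 40.6 mM × 1944 mL ÷ 1000 mM = 78.93 mL
calcium chloride: V = C2·V2/C1 = 1.26 mM × 1944 mL ÷ 34.9 mM = 70.18 mL
yeast extract: 11.8 g/L × 1.944 L = 22.94 g
folic acid: 3.29 mg/L × 1.944 L = 6.40 mg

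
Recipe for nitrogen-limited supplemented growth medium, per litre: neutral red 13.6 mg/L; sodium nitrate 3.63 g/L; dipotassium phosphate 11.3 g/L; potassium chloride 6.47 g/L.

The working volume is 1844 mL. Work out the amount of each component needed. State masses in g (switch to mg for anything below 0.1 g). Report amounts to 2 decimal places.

Working volume: 1844 mL = 1.844 L.
neutral red: 13.6 mg/L × 1.844 L = 25.08 mg
sodium nitrate: 3.63 g/L × 1.844 L = 6.69 g
dipotassium phosphate: 11.3 g/L × 1.844 L = 20.84 g
potassium chloride: 6.47 g/L × 1.844 L = 11.93 g

neutral red 25.08 mg; sodium nitrate 6.69 g; dipotassium phosphate 20.84 g; potassium chloride 11.93 g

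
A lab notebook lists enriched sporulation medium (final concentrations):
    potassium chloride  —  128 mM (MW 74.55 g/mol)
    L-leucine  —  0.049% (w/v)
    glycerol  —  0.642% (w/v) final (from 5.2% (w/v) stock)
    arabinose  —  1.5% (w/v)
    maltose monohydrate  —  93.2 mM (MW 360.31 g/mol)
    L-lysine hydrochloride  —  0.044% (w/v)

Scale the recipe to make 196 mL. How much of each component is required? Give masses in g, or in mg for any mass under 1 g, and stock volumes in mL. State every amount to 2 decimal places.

potassium chloride 1.87 g; L-leucine 96.04 mg; glycerol 24.20 mL; arabinose 2.94 g; maltose monohydrate 6.58 g; L-lysine hydrochloride 86.24 mg

Working volume: 196 mL = 0.196 L.
potassium chloride: 128 mmol/L × 74.55 g/mol × 0.196 L ÷ 1000 = 1.87 g
L-leucine: 0.049 g per 100 mL × 196 mL ÷ 100 = 0.09604 g = 96.04 mg
glycerol: dilute stock: 0.642% ÷ 5.2% × 196 mL = 24.20 mL
arabinose: 1.5% w/v = 15 g/L → 15 × 0.196 L = 2.94 g
maltose monohydrate: 93.2 mmol/L × 360.31 g/mol × 0.196 L ÷ 1000 = 6.58 g
L-lysine hydrochloride: 0.044 g per 100 mL × 196 mL ÷ 100 = 0.08624 g = 86.24 mg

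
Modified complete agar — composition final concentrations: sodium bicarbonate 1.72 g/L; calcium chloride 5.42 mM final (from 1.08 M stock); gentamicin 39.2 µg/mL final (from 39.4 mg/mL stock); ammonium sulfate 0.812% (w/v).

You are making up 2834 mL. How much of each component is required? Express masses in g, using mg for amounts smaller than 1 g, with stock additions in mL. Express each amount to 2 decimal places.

sodium bicarbonate 4.87 g; calcium chloride 14.22 mL; gentamicin 2.82 mL; ammonium sulfate 23.01 g

Scale factor relative to 1 L: 2.834.
sodium bicarbonate: 1.72 g/L × 2.834 L = 4.87 g
calcium chloride: V = C2·V2/C1 = 5.42 mM × 2834 mL ÷ 1080 mM = 14.22 mL
gentamicin: dilute stock: 39.2 µg/mL × 2834 mL ÷ 39400 µg/mL = 2.82 mL
ammonium sulfate: 0.812% w/v = 8.12 g/L → 8.12 × 2.834 L = 23.01 g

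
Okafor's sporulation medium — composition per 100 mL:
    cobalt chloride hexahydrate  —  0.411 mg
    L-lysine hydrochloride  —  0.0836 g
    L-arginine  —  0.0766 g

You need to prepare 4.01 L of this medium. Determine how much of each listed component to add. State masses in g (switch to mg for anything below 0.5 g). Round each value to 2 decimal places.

Scale factor = 4010 mL / 100 mL = 40.1.
cobalt chloride hexahydrate: 0.411 mg × (4010 mL / 100 mL) = 16.48 mg
L-lysine hydrochloride: 0.0836 g × (4010 mL / 100 mL) = 3.35 g
L-arginine: 0.0766 g × (4010 mL / 100 mL) = 3.07 g

cobalt chloride hexahydrate 16.48 mg; L-lysine hydrochloride 3.35 g; L-arginine 3.07 g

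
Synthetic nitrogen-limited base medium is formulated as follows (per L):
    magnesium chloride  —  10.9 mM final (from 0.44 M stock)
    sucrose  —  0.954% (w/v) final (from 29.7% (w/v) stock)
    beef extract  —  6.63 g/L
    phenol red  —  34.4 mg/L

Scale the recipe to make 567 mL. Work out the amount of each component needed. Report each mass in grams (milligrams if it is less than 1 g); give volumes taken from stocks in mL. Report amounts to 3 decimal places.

Working volume: 567 mL = 0.567 L.
magnesium chloride: V = C2·V2/C1 = 10.9 mM × 567 mL ÷ 440 mM = 14.046 mL
sucrose: V = C2·V2/C1 = 0.954% ÷ 29.7% × 567 mL = 18.213 mL
beef extract: 6.63 g/L × 0.567 L = 3.759 g
phenol red: 34.4 mg/L × 0.567 L = 19.505 mg

magnesium chloride 14.046 mL; sucrose 18.213 mL; beef extract 3.759 g; phenol red 19.505 mg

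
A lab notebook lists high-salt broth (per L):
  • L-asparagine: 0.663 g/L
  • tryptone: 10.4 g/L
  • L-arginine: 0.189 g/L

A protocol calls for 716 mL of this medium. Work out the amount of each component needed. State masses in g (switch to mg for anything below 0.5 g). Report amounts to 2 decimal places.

Target volume = 716 mL = 0.716 L.
L-asparagine: 0.663 g/L × 0.716 L = 0.474708 g = 474.71 mg
tryptone: 10.4 g/L × 0.716 L = 7.45 g
L-arginine: 0.189 g/L × 0.716 L = 0.135324 g = 135.32 mg

L-asparagine 474.71 mg; tryptone 7.45 g; L-arginine 135.32 mg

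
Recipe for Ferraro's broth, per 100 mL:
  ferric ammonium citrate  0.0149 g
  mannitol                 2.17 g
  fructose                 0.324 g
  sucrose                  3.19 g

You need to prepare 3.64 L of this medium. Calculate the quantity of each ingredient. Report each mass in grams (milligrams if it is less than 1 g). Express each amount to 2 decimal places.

ferric ammonium citrate 542.36 mg; mannitol 78.99 g; fructose 11.79 g; sucrose 116.12 g

Ratio of target to recipe volume: 3640 / 100 = 36.4.
ferric ammonium citrate: 0.0149 g × (3640 mL / 100 mL) = 0.54236 g = 542.36 mg
mannitol: 2.17 g × (3640 mL / 100 mL) = 78.99 g
fructose: 0.324 g × (3640 mL / 100 mL) = 11.79 g
sucrose: 3.19 g × (3640 mL / 100 mL) = 116.12 g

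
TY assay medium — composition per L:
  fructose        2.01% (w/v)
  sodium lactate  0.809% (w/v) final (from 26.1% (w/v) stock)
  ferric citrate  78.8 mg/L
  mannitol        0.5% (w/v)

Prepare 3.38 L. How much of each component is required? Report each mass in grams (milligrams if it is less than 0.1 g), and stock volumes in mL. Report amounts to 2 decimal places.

fructose 67.94 g; sodium lactate 104.77 mL; ferric citrate 0.27 g; mannitol 16.90 g

Working volume: 3.38 L.
fructose: 2.01 g per 100 mL × 3380 mL ÷ 100 = 67.94 g
sodium lactate: V = C2·V2/C1 = 0.809% ÷ 26.1% × 3380 mL = 104.77 mL
ferric citrate: 78.8 mg/L × 3.38 L = 266.344 mg = 0.27 g
mannitol: 0.5% w/v = 5 g/L → 5 × 3.38 L = 16.90 g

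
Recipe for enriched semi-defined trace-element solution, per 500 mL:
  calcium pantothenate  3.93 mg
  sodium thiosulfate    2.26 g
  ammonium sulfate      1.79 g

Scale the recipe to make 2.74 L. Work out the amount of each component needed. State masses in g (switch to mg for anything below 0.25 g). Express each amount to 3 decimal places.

Ratio of target to recipe volume: 2740 / 500 = 5.48.
calcium pantothenate: 3.93 mg × (2740 mL / 500 mL) = 21.536 mg
sodium thiosulfate: 2.26 g × (2740 mL / 500 mL) = 12.385 g
ammonium sulfate: 1.79 g × (2740 mL / 500 mL) = 9.809 g

calcium pantothenate 21.536 mg; sodium thiosulfate 12.385 g; ammonium sulfate 9.809 g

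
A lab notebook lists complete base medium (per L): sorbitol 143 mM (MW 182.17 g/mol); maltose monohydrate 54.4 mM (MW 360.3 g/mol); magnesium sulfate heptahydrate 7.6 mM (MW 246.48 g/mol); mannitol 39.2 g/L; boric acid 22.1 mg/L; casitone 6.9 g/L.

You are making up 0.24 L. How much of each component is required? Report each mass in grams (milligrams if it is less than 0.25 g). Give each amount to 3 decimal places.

Scale factor relative to 1 L: 0.24.
sorbitol: 143 mmol/L × 182.17 g/mol × 0.24 L ÷ 1000 = 6.252 g
maltose monohydrate: 54.4 mmol/L × 360.3 g/mol × 0.24 L ÷ 1000 = 4.704 g
magnesium sulfate heptahydrate: 7.6 mmol/L × 246.48 g/mol × 0.24 L ÷ 1000 = 0.450 g
mannitol: 39.2 g/L × 0.24 L = 9.408 g
boric acid: 22.1 mg/L × 0.24 L = 5.304 mg
casitone: 6.9 g/L × 0.24 L = 1.656 g

sorbitol 6.252 g; maltose monohydrate 4.704 g; magnesium sulfate heptahydrate 0.450 g; mannitol 9.408 g; boric acid 5.304 mg; casitone 1.656 g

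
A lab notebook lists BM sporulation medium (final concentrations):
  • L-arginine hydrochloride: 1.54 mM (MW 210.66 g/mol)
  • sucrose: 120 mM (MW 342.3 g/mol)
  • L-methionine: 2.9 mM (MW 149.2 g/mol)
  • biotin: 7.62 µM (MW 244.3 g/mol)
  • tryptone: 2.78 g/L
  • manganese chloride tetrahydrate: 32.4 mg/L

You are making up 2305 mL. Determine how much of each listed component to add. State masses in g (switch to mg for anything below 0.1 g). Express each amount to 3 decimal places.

L-arginine hydrochloride 0.748 g; sucrose 94.680 g; L-methionine 0.997 g; biotin 4.291 mg; tryptone 6.408 g; manganese chloride tetrahydrate 74.682 mg

Target volume = 2305 mL = 2.305 L.
L-arginine hydrochloride: 1.54 mmol/L × 210.66 g/mol × 2.305 L ÷ 1000 = 0.748 g
sucrose: 120 mmol/L × 342.3 g/mol × 2.305 L ÷ 1000 = 94.680 g
L-methionine: 2.9 mmol/L × 149.2 g/mol × 2.305 L ÷ 1000 = 0.997 g
biotin: 7.62 µmol/L × 244.3 g/mol × 2.305 L ÷ 1000 = 4.291 mg
tryptone: 2.78 g/L × 2.305 L = 6.408 g
manganese chloride tetrahydrate: 32.4 mg/L × 2.305 L = 74.682 mg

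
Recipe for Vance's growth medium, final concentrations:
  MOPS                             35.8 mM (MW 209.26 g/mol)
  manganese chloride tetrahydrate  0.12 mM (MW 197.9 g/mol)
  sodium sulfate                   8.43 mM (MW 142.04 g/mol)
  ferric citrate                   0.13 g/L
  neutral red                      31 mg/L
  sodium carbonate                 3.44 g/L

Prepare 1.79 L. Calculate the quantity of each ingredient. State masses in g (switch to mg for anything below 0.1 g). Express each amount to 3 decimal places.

Scale factor relative to 1 L: 1.79.
MOPS: 35.8 mmol/L × 209.26 g/mol × 1.79 L ÷ 1000 = 13.410 g
manganese chloride tetrahydrate: 0.12 mmol/L × 197.9 mg/mmol × 1.79 L = 42.509 mg
sodium sulfate: 8.43 mmol/L × 142.04 g/mol × 1.79 L ÷ 1000 = 2.143 g
ferric citrate: 0.13 g/L × 1.79 L = 0.233 g
neutral red: 31 mg/L × 1.79 L = 55.490 mg
sodium carbonate: 3.44 g/L × 1.79 L = 6.158 g

MOPS 13.410 g; manganese chloride tetrahydrate 42.509 mg; sodium sulfate 2.143 g; ferric citrate 0.233 g; neutral red 55.490 mg; sodium carbonate 6.158 g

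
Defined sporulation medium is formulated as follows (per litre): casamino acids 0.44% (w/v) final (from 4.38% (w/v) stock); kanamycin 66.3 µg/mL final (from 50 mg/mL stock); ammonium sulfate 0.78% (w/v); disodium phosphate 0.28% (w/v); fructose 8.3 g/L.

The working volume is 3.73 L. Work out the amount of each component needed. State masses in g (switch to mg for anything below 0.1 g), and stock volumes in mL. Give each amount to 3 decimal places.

casamino acids 374.703 mL; kanamycin 4.946 mL; ammonium sulfate 29.094 g; disodium phosphate 10.444 g; fructose 30.959 g

Working volume: 3.73 L.
casamino acids: dilute stock: 0.44% ÷ 4.38% × 3730 mL = 374.703 mL
kanamycin: V = C2·V2/C1 = 66.3 µg/mL × 3730 mL ÷ 50000 µg/mL = 4.946 mL
ammonium sulfate: 0.78% w/v = 7.8 g/L → 7.8 × 3.73 L = 29.094 g
disodium phosphate: 0.28% w/v = 2.8 g/L → 2.8 × 3.73 L = 10.444 g
fructose: 8.3 g/L × 3.73 L = 30.959 g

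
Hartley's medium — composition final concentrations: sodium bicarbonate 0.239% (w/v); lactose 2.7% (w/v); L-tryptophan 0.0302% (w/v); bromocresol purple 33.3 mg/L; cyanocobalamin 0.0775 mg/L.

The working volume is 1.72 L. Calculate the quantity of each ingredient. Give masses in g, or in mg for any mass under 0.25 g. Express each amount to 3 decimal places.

sodium bicarbonate 4.111 g; lactose 46.440 g; L-tryptophan 0.519 g; bromocresol purple 57.276 mg; cyanocobalamin 0.133 mg

Scale factor relative to 1 L: 1.72.
sodium bicarbonate: 0.239% w/v = 2.39 g/L → 2.39 × 1.72 L = 4.111 g
lactose: 2.7% w/v = 27 g/L → 27 × 1.72 L = 46.440 g
L-tryptophan: 0.0302 g per 100 mL × 1720 mL ÷ 100 = 0.519 g
bromocresol purple: 33.3 mg/L × 1.72 L = 57.276 mg
cyanocobalamin: 0.0775 mg/L × 1.72 L = 0.133 mg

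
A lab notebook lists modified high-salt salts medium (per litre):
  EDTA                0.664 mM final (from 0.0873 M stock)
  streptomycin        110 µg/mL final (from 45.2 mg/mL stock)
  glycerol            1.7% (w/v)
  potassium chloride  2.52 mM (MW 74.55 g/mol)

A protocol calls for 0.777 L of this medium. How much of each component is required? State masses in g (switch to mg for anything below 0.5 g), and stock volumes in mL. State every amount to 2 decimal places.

Working volume: 0.777 L.
EDTA: C1V1 = C2V2 → 0.664 mM × 777 mL ÷ 87.3 mM = 5.91 mL
streptomycin: C1V1 = C2V2 → 110 µg/mL × 777 mL ÷ 45200 µg/mL = 1.89 mL
glycerol: 1.7 g per 100 mL × 777 mL ÷ 100 = 13.21 g
potassium chloride: 2.52 mmol/L × 74.55 mg/mmol × 0.777 L = 145.97 mg

EDTA 5.91 mL; streptomycin 1.89 mL; glycerol 13.21 g; potassium chloride 145.97 mg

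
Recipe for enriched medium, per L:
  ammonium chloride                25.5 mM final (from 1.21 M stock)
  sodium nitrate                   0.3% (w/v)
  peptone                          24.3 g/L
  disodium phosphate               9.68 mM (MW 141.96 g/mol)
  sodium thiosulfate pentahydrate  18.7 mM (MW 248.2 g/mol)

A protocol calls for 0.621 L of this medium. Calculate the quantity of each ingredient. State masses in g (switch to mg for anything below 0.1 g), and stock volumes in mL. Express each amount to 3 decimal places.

ammonium chloride 13.087 mL; sodium nitrate 1.863 g; peptone 15.090 g; disodium phosphate 0.853 g; sodium thiosulfate pentahydrate 2.882 g

Scale factor relative to 1 L: 0.621.
ammonium chloride: V = C2·V2/C1 = 25.5 mM × 621 mL ÷ 1210 mM = 13.087 mL
sodium nitrate: 0.3 g per 100 mL × 621 mL ÷ 100 = 1.863 g
peptone: 24.3 g/L × 0.621 L = 15.090 g
disodium phosphate: 9.68 mmol/L × 141.96 g/mol × 0.621 L ÷ 1000 = 0.853 g
sodium thiosulfate pentahydrate: 18.7 mmol/L × 248.2 g/mol × 0.621 L ÷ 1000 = 2.882 g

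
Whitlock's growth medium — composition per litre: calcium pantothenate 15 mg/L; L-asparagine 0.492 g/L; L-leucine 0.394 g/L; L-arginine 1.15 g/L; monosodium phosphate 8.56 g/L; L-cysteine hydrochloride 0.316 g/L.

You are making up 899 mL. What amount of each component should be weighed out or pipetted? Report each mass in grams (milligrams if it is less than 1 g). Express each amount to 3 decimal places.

calcium pantothenate 13.485 mg; L-asparagine 442.308 mg; L-leucine 354.206 mg; L-arginine 1.034 g; monosodium phosphate 7.695 g; L-cysteine hydrochloride 284.084 mg

Working volume: 899 mL = 0.899 L.
calcium pantothenate: 15 mg/L × 0.899 L = 13.485 mg
L-asparagine: 0.492 g/L × 0.899 L = 0.442308 g = 442.308 mg
L-leucine: 0.394 g/L × 0.899 L = 0.354206 g = 354.206 mg
L-arginine: 1.15 g/L × 0.899 L = 1.034 g
monosodium phosphate: 8.56 g/L × 0.899 L = 7.695 g
L-cysteine hydrochloride: 0.316 g/L × 0.899 L = 0.284084 g = 284.084 mg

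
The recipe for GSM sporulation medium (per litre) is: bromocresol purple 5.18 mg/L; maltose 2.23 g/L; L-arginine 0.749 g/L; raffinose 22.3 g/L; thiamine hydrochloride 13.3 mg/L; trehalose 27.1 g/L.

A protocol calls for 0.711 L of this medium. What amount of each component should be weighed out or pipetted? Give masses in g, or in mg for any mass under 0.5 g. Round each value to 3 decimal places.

Scale factor relative to 1 L: 0.711.
bromocresol purple: 5.18 mg/L × 0.711 L = 3.683 mg
maltose: 2.23 g/L × 0.711 L = 1.586 g
L-arginine: 0.749 g/L × 0.711 L = 0.533 g
raffinose: 22.3 g/L × 0.711 L = 15.855 g
thiamine hydrochloride: 13.3 mg/L × 0.711 L = 9.456 mg
trehalose: 27.1 g/L × 0.711 L = 19.268 g

bromocresol purple 3.683 mg; maltose 1.586 g; L-arginine 0.533 g; raffinose 15.855 g; thiamine hydrochloride 9.456 mg; trehalose 19.268 g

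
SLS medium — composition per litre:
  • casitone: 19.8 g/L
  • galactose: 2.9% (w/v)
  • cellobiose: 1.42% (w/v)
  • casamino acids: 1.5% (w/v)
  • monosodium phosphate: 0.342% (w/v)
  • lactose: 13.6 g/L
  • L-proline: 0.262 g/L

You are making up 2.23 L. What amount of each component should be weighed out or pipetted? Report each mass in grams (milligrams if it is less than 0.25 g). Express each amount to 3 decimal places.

casitone 44.154 g; galactose 64.670 g; cellobiose 31.666 g; casamino acids 33.450 g; monosodium phosphate 7.627 g; lactose 30.328 g; L-proline 0.584 g

Scale factor relative to 1 L: 2.23.
casitone: 19.8 g/L × 2.23 L = 44.154 g
galactose: 2.9% w/v = 29 g/L → 29 × 2.23 L = 64.670 g
cellobiose: 1.42% w/v = 14.2 g/L → 14.2 × 2.23 L = 31.666 g
casamino acids: 1.5 g per 100 mL × 2230 mL ÷ 100 = 33.450 g
monosodium phosphate: 0.342 g per 100 mL × 2230 mL ÷ 100 = 7.627 g
lactose: 13.6 g/L × 2.23 L = 30.328 g
L-proline: 0.262 g/L × 2.23 L = 0.584 g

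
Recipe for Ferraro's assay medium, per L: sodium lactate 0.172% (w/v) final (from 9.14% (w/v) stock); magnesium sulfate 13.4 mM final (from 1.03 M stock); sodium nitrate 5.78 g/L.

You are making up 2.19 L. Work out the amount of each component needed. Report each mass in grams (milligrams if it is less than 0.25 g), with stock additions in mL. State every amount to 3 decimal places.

Working volume: 2.19 L.
sodium lactate: C1V1 = C2V2 → 0.172% ÷ 9.14% × 2190 mL = 41.212 mL
magnesium sulfate: V = C2·V2/C1 = 13.4 mM × 2190 mL ÷ 1030 mM = 28.491 mL
sodium nitrate: 5.78 g/L × 2.19 L = 12.658 g

sodium lactate 41.212 mL; magnesium sulfate 28.491 mL; sodium nitrate 12.658 g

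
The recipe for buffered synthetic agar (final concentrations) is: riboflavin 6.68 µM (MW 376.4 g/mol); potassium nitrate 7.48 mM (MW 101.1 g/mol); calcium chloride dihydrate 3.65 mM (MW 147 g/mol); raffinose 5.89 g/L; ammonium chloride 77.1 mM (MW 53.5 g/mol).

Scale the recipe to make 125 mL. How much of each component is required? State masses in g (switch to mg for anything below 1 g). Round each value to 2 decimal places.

riboflavin 0.31 mg; potassium nitrate 94.53 mg; calcium chloride dihydrate 67.07 mg; raffinose 736.25 mg; ammonium chloride 515.61 mg

Target volume = 125 mL = 0.125 L.
riboflavin: 6.68 µmol/L × 376.4 g/mol × 0.125 L ÷ 1000 = 0.31 mg
potassium nitrate: 7.48 mmol/L × 101.1 mg/mmol × 0.125 L = 94.53 mg
calcium chloride dihydrate: 3.65 mmol/L × 147 mg/mmol × 0.125 L = 67.07 mg
raffinose: 5.89 g/L × 0.125 L = 0.73625 g = 736.25 mg
ammonium chloride: 77.1 mmol/L × 53.5 mg/mmol × 0.125 L = 515.61 mg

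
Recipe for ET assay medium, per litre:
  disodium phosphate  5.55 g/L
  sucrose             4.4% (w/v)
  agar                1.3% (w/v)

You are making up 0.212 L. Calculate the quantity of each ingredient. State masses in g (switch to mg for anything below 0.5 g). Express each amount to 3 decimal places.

Working volume: 0.212 L.
disodium phosphate: 5.55 g/L × 0.212 L = 1.177 g
sucrose: 4.4% w/v = 44 g/L → 44 × 0.212 L = 9.328 g
agar: 1.3 g per 100 mL × 212 mL ÷ 100 = 2.756 g

disodium phosphate 1.177 g; sucrose 9.328 g; agar 2.756 g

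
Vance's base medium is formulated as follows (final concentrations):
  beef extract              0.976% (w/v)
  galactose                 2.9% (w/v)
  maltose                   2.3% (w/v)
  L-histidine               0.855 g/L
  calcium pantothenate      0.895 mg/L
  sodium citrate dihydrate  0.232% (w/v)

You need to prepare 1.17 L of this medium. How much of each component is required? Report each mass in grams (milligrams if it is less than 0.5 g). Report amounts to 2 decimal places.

beef extract 11.42 g; galactose 33.93 g; maltose 26.91 g; L-histidine 1.00 g; calcium pantothenate 1.05 mg; sodium citrate dihydrate 2.71 g

Working volume: 1.17 L.
beef extract: 0.976% w/v = 9.76 g/L → 9.76 × 1.17 L = 11.42 g
galactose: 2.9 g per 100 mL × 1170 mL ÷ 100 = 33.93 g
maltose: 2.3 g per 100 mL × 1170 mL ÷ 100 = 26.91 g
L-histidine: 0.855 g/L × 1.17 L = 1.00 g
calcium pantothenate: 0.895 mg/L × 1.17 L = 1.05 mg
sodium citrate dihydrate: 0.232 g per 100 mL × 1170 mL ÷ 100 = 2.71 g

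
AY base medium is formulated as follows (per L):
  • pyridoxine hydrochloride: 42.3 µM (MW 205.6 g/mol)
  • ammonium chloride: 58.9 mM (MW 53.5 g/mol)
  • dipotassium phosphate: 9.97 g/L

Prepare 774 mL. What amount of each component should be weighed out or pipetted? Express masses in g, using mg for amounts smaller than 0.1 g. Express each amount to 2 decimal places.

pyridoxine hydrochloride 6.73 mg; ammonium chloride 2.44 g; dipotassium phosphate 7.72 g

Scale factor relative to 1 L: 0.774.
pyridoxine hydrochloride: 42.3 µmol/L × 205.6 g/mol × 0.774 L ÷ 1000 = 6.73 mg
ammonium chloride: 58.9 mmol/L × 53.5 g/mol × 0.774 L ÷ 1000 = 2.44 g
dipotassium phosphate: 9.97 g/L × 0.774 L = 7.72 g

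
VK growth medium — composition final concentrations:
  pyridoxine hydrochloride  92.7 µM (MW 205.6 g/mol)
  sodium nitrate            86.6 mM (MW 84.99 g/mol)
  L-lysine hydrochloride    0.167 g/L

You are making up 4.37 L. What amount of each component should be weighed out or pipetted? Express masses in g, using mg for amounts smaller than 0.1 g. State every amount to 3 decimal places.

pyridoxine hydrochloride 83.288 mg; sodium nitrate 32.164 g; L-lysine hydrochloride 0.730 g

Scale factor relative to 1 L: 4.37.
pyridoxine hydrochloride: 92.7 µmol/L × 205.6 g/mol × 4.37 L ÷ 1000 = 83.288 mg
sodium nitrate: 86.6 mmol/L × 84.99 g/mol × 4.37 L ÷ 1000 = 32.164 g
L-lysine hydrochloride: 0.167 g/L × 4.37 L = 0.730 g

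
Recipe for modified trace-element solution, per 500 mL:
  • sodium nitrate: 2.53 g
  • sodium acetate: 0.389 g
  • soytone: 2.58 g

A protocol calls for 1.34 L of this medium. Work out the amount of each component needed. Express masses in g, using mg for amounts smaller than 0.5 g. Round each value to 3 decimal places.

Ratio of target to recipe volume: 1340 / 500 = 2.68.
sodium nitrate: 2.53 g × (1340 mL / 500 mL) = 6.780 g
sodium acetate: 0.389 g × (1340 mL / 500 mL) = 1.043 g
soytone: 2.58 g × (1340 mL / 500 mL) = 6.914 g

sodium nitrate 6.780 g; sodium acetate 1.043 g; soytone 6.914 g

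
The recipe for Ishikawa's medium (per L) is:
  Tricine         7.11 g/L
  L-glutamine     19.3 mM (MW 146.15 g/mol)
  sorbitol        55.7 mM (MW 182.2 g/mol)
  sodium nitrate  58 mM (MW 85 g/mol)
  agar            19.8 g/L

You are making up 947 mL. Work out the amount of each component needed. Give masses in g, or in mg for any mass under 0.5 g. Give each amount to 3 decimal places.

Tricine 6.733 g; L-glutamine 2.671 g; sorbitol 9.611 g; sodium nitrate 4.669 g; agar 18.751 g

Scale factor relative to 1 L: 0.947.
Tricine: 7.11 g/L × 0.947 L = 6.733 g
L-glutamine: 19.3 mmol/L × 146.15 g/mol × 0.947 L ÷ 1000 = 2.671 g
sorbitol: 55.7 mmol/L × 182.2 g/mol × 0.947 L ÷ 1000 = 9.611 g
sodium nitrate: 58 mmol/L × 85 g/mol × 0.947 L ÷ 1000 = 4.669 g
agar: 19.8 g/L × 0.947 L = 18.751 g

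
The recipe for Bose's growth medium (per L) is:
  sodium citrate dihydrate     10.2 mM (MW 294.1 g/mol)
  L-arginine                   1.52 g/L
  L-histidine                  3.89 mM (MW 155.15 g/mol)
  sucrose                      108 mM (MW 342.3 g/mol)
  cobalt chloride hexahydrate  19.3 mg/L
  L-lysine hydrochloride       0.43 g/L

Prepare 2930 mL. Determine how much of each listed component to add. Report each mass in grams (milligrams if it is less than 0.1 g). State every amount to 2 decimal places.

Scale factor relative to 1 L: 2.93.
sodium citrate dihydrate: 10.2 mmol/L × 294.1 g/mol × 2.93 L ÷ 1000 = 8.79 g
L-arginine: 1.52 g/L × 2.93 L = 4.45 g
L-histidine: 3.89 mmol/L × 155.15 g/mol × 2.93 L ÷ 1000 = 1.77 g
sucrose: 108 mmol/L × 342.3 g/mol × 2.93 L ÷ 1000 = 108.32 g
cobalt chloride hexahydrate: 19.3 mg/L × 2.93 L = 56.55 mg
L-lysine hydrochloride: 0.43 g/L × 2.93 L = 1.26 g

sodium citrate dihydrate 8.79 g; L-arginine 4.45 g; L-histidine 1.77 g; sucrose 108.32 g; cobalt chloride hexahydrate 56.55 mg; L-lysine hydrochloride 1.26 g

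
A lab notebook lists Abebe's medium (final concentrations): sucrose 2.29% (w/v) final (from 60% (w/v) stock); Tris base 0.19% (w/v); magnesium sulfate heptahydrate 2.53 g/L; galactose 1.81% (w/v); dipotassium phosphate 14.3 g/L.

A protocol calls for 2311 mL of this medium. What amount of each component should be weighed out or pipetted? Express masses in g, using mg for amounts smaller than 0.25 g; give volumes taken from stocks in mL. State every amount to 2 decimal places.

sucrose 88.20 mL; Tris base 4.39 g; magnesium sulfate heptahydrate 5.85 g; galactose 41.83 g; dipotassium phosphate 33.05 g

Target volume = 2311 mL = 2.311 L.
sucrose: C1V1 = C2V2 → 2.29% ÷ 60% × 2311 mL = 88.20 mL
Tris base: 0.19% w/v = 1.9 g/L → 1.9 × 2.311 L = 4.39 g
magnesium sulfate heptahydrate: 2.53 g/L × 2.311 L = 5.85 g
galactose: 1.81% w/v = 18.1 g/L → 18.1 × 2.311 L = 41.83 g
dipotassium phosphate: 14.3 g/L × 2.311 L = 33.05 g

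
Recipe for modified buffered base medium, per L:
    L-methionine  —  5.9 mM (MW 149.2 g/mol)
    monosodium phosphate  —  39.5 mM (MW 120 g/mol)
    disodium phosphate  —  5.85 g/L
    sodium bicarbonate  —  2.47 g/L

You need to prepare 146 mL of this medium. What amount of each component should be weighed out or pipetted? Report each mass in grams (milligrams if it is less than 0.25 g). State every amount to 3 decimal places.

L-methionine 128.521 mg; monosodium phosphate 0.692 g; disodium phosphate 0.854 g; sodium bicarbonate 0.361 g

Scale factor relative to 1 L: 0.146.
L-methionine: 5.9 mmol/L × 149.2 mg/mmol × 0.146 L = 128.521 mg
monosodium phosphate: 39.5 mmol/L × 120 g/mol × 0.146 L ÷ 1000 = 0.692 g
disodium phosphate: 5.85 g/L × 0.146 L = 0.854 g
sodium bicarbonate: 2.47 g/L × 0.146 L = 0.361 g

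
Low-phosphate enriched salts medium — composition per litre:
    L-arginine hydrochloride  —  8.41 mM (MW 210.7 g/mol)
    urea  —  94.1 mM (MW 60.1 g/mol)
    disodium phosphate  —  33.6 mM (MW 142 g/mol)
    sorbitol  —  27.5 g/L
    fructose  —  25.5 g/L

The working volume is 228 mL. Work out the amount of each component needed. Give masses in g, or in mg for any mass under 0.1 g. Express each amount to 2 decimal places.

L-arginine hydrochloride 0.40 g; urea 1.29 g; disodium phosphate 1.09 g; sorbitol 6.27 g; fructose 5.81 g

Target volume = 228 mL = 0.228 L.
L-arginine hydrochloride: 8.41 mmol/L × 210.7 g/mol × 0.228 L ÷ 1000 = 0.40 g
urea: 94.1 mmol/L × 60.1 g/mol × 0.228 L ÷ 1000 = 1.29 g
disodium phosphate: 33.6 mmol/L × 142 g/mol × 0.228 L ÷ 1000 = 1.09 g
sorbitol: 27.5 g/L × 0.228 L = 6.27 g
fructose: 25.5 g/L × 0.228 L = 5.81 g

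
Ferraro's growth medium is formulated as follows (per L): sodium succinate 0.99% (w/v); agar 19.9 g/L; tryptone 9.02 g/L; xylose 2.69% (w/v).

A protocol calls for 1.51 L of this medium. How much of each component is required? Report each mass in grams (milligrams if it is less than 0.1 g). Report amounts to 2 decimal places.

sodium succinate 14.95 g; agar 30.05 g; tryptone 13.62 g; xylose 40.62 g

Working volume: 1.51 L.
sodium succinate: 0.99 g per 100 mL × 1510 mL ÷ 100 = 14.95 g
agar: 19.9 g/L × 1.51 L = 30.05 g
tryptone: 9.02 g/L × 1.51 L = 13.62 g
xylose: 2.69 g per 100 mL × 1510 mL ÷ 100 = 40.62 g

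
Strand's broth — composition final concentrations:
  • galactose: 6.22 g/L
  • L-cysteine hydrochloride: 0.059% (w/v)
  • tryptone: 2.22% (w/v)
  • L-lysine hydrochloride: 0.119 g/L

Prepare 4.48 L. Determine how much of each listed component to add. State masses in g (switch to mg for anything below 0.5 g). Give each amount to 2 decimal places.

galactose 27.87 g; L-cysteine hydrochloride 2.64 g; tryptone 99.46 g; L-lysine hydrochloride 0.53 g

Scale factor relative to 1 L: 4.48.
galactose: 6.22 g/L × 4.48 L = 27.87 g
L-cysteine hydrochloride: 0.059 g per 100 mL × 4480 mL ÷ 100 = 2.64 g
tryptone: 2.22% w/v = 22.2 g/L → 22.2 × 4.48 L = 99.46 g
L-lysine hydrochloride: 0.119 g/L × 4.48 L = 0.53 g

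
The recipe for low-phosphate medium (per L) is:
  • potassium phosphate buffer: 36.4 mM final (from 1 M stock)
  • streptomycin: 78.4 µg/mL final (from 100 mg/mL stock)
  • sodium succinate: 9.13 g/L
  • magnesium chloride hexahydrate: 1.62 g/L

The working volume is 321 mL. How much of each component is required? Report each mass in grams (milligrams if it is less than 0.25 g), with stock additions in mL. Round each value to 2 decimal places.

Target volume = 321 mL = 0.321 L.
potassium phosphate buffer: dilute stock: 36.4 mM × 321 mL ÷ 1000 mM = 11.68 mL
streptomycin: C1V1 = C2V2 → 78.4 µg/mL × 321 mL ÷ 100000 µg/mL = 0.25 mL
sodium succinate: 9.13 g/L × 0.321 L = 2.93 g
magnesium chloride hexahydrate: 1.62 g/L × 0.321 L = 0.52 g

potassium phosphate buffer 11.68 mL; streptomycin 0.25 mL; sodium succinate 2.93 g; magnesium chloride hexahydrate 0.52 g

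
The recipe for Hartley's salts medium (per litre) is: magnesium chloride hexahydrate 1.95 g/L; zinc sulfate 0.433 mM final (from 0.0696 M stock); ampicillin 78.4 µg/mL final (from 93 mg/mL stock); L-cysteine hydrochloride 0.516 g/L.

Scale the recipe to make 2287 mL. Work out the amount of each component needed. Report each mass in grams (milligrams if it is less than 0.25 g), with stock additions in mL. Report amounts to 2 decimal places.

Scale factor relative to 1 L: 2.287.
magnesium chloride hexahydrate: 1.95 g/L × 2.287 L = 4.46 g
zinc sulfate: V = C2·V2/C1 = 0.433 mM × 2287 mL ÷ 69.6 mM = 14.23 mL
ampicillin: V = C2·V2/C1 = 78.4 µg/mL × 2287 mL ÷ 93000 µg/mL = 1.93 mL
L-cysteine hydrochloride: 0.516 g/L × 2.287 L = 1.18 g

magnesium chloride hexahydrate 4.46 g; zinc sulfate 14.23 mL; ampicillin 1.93 mL; L-cysteine hydrochloride 1.18 g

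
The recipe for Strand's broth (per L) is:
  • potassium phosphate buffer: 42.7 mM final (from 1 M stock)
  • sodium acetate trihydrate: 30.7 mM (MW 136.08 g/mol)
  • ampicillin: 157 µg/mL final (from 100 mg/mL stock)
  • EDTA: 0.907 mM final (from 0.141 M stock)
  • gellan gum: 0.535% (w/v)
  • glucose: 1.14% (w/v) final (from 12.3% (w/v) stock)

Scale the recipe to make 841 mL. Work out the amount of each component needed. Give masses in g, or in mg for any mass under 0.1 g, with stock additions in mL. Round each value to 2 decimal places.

potassium phosphate buffer 35.91 mL; sodium acetate trihydrate 3.51 g; ampicillin 1.32 mL; EDTA 5.41 mL; gellan gum 4.50 g; glucose 77.95 mL

Target volume = 841 mL = 0.841 L.
potassium phosphate buffer: V = C2·V2/C1 = 42.7 mM × 841 mL ÷ 1000 mM = 35.91 mL
sodium acetate trihydrate: 30.7 mmol/L × 136.08 g/mol × 0.841 L ÷ 1000 = 3.51 g
ampicillin: V = C2·V2/C1 = 157 µg/mL × 841 mL ÷ 100000 µg/mL = 1.32 mL
EDTA: dilute stock: 0.907 mM × 841 mL ÷ 141 mM = 5.41 mL
gellan gum: 0.535 g per 100 mL × 841 mL ÷ 100 = 4.50 g
glucose: dilute stock: 1.14% ÷ 12.3% × 841 mL = 77.95 mL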